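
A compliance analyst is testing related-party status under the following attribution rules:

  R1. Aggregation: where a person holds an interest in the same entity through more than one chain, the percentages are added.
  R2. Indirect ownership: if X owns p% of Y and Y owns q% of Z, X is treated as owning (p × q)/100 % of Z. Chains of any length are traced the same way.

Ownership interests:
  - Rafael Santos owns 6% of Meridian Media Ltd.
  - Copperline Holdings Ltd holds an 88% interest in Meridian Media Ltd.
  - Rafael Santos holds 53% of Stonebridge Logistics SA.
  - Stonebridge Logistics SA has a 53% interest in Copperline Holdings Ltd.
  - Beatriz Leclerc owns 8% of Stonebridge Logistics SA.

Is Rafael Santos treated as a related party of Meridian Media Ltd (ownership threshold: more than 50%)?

No

Chain via Stonebridge Logistics SA → Copperline Holdings Ltd (R2): 53% × 53% × 88% = 24.7192% of Meridian Media Ltd.
Direct interest in Meridian Media Ltd: 6%.
Aggregating (R1): 24.7192% + 6% = 30.7192%.
30.7192% does not exceed the 50% threshold, so Rafael is not a related party to Meridian Media Ltd.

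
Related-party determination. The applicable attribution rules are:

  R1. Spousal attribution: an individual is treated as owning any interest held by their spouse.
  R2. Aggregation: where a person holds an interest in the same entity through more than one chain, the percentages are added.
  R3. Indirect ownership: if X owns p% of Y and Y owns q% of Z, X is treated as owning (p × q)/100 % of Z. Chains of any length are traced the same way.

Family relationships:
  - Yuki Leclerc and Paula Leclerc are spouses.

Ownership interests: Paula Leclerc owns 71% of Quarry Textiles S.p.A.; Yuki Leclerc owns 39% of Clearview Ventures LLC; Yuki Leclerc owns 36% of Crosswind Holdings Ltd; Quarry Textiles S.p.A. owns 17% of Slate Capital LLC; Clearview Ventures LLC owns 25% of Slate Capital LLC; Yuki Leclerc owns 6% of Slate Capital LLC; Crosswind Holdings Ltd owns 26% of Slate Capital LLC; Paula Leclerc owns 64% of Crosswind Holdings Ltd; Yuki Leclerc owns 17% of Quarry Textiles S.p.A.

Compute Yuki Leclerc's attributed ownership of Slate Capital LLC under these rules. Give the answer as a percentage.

By spousal attribution (R1), Yuki Leclerc is treated as also owning Paula Leclerc's interest in Quarry Textiles S.p.A, giving 17% + 71% = 88%.
By spousal attribution (R1), Yuki Leclerc is treated as also owning Paula Leclerc's interest in Crosswind Holdings Ltd, giving 36% + 64% = 100%.
Chain via Quarry Textiles S.p.A. (R3): 88% × 17% = 14.96% of Slate Capital LLC.
Chain via Clearview Ventures LLC (R3): 39% × 25% = 9.75% of Slate Capital LLC.
Chain via Crosswind Holdings Ltd (R3): 100% × 26% = 26% of Slate Capital LLC.
Direct interest in Slate Capital LLC: 6%.
Aggregating (R2): 14.96% + 9.75% + 26% + 6% = 56.71%.

56.71%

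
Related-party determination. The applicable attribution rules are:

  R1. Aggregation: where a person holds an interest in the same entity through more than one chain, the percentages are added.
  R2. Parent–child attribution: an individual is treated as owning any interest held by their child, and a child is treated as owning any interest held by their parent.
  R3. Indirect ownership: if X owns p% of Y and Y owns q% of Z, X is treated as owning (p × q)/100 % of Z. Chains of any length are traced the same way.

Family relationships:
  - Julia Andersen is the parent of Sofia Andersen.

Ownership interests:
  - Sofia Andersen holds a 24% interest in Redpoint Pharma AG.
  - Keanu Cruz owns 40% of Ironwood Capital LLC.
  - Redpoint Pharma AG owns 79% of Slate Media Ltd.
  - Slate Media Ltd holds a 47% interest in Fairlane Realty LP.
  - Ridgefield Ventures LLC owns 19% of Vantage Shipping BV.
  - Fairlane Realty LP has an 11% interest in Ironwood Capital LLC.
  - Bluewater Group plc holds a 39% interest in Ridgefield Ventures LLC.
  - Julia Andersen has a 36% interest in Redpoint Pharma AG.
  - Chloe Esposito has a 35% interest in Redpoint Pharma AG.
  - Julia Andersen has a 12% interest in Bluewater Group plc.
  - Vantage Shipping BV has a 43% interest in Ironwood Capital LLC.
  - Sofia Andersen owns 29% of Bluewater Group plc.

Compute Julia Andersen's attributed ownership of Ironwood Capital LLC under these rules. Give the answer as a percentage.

By parent–child attribution (R2), Julia Andersen is treated as also owning Sofia Andersen's interest in Bluewater Group plc, giving 12% + 29% = 41%.
By parent–child attribution (R2), Julia Andersen is treated as also owning Sofia Andersen's interest in Redpoint Pharma AG, giving 36% + 24% = 60%.
Chain via Bluewater Group plc → Ridgefield Ventures LLC → Vantage Shipping BV (R3): 41% × 39% × 19% × 43% = 1.306383% of Ironwood Capital LLC.
Chain via Redpoint Pharma AG → Slate Media Ltd → Fairlane Realty LP (R3): 60% × 79% × 47% × 11% = 2.45058% of Ironwood Capital LLC.
Aggregating (R1): 1.306383% + 2.45058% = 3.756963%.

3.756963%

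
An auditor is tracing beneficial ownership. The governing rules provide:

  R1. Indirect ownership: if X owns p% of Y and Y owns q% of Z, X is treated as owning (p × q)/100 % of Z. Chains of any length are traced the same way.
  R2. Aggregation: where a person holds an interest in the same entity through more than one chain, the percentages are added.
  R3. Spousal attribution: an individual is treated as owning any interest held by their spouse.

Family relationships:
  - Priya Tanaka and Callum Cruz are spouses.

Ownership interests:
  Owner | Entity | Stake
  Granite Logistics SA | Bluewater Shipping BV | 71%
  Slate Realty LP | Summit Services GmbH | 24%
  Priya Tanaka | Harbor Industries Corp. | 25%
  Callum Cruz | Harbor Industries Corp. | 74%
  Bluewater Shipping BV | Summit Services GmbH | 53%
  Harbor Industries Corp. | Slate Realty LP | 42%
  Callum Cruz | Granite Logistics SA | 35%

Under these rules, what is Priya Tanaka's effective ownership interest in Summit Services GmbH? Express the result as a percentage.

23.1497%

By spousal attribution (R3), Priya Tanaka is treated as also owning Callum Cruz's interest in Harbor Industries Corp, giving 25% + 74% = 99%.
By spousal attribution (R3), Priya Tanaka is treated as owning Callum Cruz's 35% interest in Granite Logistics SA.
Chain via Harbor Industries Corp. → Slate Realty LP (R1): 99% × 42% × 24% = 9.9792% of Summit Services GmbH.
Chain via Granite Logistics SA → Bluewater Shipping BV (R1): 35% × 71% × 53% = 13.1705% of Summit Services GmbH.
Aggregating (R2): 9.9792% + 13.1705% = 23.1497%.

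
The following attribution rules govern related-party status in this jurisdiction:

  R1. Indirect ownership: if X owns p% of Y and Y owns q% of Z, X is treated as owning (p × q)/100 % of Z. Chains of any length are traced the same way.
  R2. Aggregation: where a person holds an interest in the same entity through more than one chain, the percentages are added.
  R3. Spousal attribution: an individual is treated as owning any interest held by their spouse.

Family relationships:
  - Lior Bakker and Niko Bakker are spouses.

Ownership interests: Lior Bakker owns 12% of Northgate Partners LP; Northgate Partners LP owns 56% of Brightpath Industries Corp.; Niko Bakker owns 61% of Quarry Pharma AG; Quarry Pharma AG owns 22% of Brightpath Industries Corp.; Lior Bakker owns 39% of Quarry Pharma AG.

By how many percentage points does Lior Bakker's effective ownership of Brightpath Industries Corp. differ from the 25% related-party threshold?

By spousal attribution (R3), Lior Bakker is treated as also owning Niko Bakker's interest in Quarry Pharma AG, giving 39% + 61% = 100%.
Chain via Quarry Pharma AG (R1): 100% × 22% = 22% of Brightpath Industries Corp.
Chain via Northgate Partners LP (R1): 12% × 56% = 6.72% of Brightpath Industries Corp.
Aggregating (R2): 22% + 6.72% = 28.72%.
28.72% exceeds the 25% threshold by 3.72 percentage points.

3.72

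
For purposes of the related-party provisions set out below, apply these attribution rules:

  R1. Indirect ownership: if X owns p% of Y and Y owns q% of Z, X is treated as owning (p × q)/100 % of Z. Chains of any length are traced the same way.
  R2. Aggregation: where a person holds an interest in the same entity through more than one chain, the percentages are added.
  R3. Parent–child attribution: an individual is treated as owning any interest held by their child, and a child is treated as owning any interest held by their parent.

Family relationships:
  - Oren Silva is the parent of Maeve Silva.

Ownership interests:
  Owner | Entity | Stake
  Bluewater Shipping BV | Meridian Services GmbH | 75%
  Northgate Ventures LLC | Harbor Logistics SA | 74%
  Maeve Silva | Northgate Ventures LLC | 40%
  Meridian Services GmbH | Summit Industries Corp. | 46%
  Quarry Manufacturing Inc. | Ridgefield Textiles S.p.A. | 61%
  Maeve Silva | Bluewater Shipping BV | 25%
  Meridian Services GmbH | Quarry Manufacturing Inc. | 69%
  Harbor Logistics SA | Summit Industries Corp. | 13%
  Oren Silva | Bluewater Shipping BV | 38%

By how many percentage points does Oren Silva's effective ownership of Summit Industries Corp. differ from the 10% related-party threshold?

15.583

By parent–child attribution (R3), Oren Silva is treated as also owning Maeve Silva's interest in Bluewater Shipping BV, giving 38% + 25% = 63%.
By parent–child attribution (R3), Oren Silva is treated as owning Maeve Silva's 40% interest in Northgate Ventures LLC.
Chain via Bluewater Shipping BV → Meridian Services GmbH (R1): 63% × 75% × 46% = 21.735% of Summit Industries Corp.
Chain via Northgate Ventures LLC → Harbor Logistics SA (R1): 40% × 74% × 13% = 3.848% of Summit Industries Corp.
Aggregating (R2): 21.735% + 3.848% = 25.583%.
25.583% exceeds the 10% threshold by 15.583 percentage points.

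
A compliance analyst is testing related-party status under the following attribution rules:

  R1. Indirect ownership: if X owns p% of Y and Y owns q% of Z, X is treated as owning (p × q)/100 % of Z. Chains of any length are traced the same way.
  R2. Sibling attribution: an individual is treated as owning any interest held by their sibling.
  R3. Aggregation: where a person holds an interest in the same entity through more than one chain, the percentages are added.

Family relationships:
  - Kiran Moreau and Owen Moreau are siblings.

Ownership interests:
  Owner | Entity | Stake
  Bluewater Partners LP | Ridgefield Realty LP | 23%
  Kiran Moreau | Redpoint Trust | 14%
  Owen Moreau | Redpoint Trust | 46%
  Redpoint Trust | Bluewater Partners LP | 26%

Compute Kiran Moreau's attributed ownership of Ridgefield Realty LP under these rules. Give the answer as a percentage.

By sibling attribution (R2), Kiran Moreau is treated as also owning Owen Moreau's interest in Redpoint Trust, giving 14% + 46% = 60%.
Chain via Redpoint Trust → Bluewater Partners LP (R1): 60% × 26% × 23% = 3.588% of Ridgefield Realty LP.

3.588%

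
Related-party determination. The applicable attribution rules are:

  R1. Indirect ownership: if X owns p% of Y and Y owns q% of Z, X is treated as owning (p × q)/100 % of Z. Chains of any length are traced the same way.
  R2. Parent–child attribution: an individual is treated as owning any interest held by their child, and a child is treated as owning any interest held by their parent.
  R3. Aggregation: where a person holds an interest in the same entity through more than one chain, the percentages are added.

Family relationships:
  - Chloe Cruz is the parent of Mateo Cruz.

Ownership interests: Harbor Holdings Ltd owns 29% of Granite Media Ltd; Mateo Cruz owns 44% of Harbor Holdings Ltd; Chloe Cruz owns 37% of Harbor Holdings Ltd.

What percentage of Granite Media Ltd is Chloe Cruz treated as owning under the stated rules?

By parent–child attribution (R2), Chloe Cruz is treated as also owning Mateo Cruz's interest in Harbor Holdings Ltd, giving 37% + 44% = 81%.
Chain via Harbor Holdings Ltd (R1): 81% × 29% = 23.49% of Granite Media Ltd.

23.49%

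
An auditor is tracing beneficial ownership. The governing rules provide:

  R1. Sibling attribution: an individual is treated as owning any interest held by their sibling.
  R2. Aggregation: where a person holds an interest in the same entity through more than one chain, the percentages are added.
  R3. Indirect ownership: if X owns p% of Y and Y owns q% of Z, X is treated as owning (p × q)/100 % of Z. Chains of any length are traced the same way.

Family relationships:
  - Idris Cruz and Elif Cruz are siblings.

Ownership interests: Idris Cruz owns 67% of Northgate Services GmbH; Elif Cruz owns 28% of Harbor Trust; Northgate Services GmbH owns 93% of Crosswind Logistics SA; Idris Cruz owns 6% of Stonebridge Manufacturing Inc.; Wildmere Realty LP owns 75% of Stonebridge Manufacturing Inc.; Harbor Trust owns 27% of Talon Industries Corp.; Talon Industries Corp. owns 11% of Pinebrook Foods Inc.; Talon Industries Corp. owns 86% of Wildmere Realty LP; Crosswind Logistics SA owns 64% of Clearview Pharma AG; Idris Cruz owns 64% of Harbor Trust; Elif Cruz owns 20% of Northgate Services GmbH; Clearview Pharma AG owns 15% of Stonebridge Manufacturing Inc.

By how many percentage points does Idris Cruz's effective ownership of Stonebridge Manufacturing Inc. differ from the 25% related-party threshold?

By sibling attribution (R1), Idris Cruz is treated as also owning Elif Cruz's interest in Northgate Services GmbH, giving 67% + 20% = 87%.
By sibling attribution (R1), Idris Cruz is treated as also owning Elif Cruz's interest in Harbor Trust, giving 64% + 28% = 92%.
Chain via Northgate Services GmbH → Crosswind Logistics SA → Clearview Pharma AG (R3): 87% × 93% × 64% × 15% = 7.76736% of Stonebridge Manufacturing Inc.
Chain via Harbor Trust → Talon Industries Corp. → Wildmere Realty LP (R3): 92% × 27% × 86% × 75% = 16.0218% of Stonebridge Manufacturing Inc.
Direct interest in Stonebridge Manufacturing Inc: 6%.
Aggregating (R2): 7.76736% + 16.0218% + 6% = 29.78916%.
29.78916% exceeds the 25% threshold by 4.78916 percentage points.

4.78916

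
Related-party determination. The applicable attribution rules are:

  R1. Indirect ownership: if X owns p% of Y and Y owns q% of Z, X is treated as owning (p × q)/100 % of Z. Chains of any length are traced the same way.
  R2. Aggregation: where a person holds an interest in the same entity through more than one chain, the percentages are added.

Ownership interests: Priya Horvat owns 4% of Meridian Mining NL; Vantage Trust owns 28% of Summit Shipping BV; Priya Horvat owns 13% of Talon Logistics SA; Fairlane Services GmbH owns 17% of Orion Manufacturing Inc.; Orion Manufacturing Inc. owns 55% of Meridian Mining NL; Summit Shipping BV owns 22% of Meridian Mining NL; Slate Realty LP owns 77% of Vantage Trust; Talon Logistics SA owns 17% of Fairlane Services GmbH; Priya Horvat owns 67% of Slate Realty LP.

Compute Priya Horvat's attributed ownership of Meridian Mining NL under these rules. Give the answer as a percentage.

Chain via Slate Realty LP → Vantage Trust → Summit Shipping BV (R1): 67% × 77% × 28% × 22% = 3.177944% of Meridian Mining NL.
Chain via Talon Logistics SA → Fairlane Services GmbH → Orion Manufacturing Inc. (R1): 13% × 17% × 17% × 55% = 0.206635% of Meridian Mining NL.
Direct interest in Meridian Mining NL: 4%.
Aggregating (R2): 3.177944% + 0.206635% + 4% = 7.384579%.

7.384579%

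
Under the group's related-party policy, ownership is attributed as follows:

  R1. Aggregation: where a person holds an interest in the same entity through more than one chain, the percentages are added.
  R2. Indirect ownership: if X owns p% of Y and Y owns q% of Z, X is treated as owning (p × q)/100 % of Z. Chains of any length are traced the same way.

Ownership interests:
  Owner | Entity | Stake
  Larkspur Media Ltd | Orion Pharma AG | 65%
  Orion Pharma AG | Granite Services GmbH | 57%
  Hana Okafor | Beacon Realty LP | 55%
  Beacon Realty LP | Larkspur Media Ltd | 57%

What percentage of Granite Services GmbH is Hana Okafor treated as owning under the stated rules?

11.615175%

Chain via Beacon Realty LP → Larkspur Media Ltd → Orion Pharma AG (R2): 55% × 57% × 65% × 57% = 11.615175% of Granite Services GmbH.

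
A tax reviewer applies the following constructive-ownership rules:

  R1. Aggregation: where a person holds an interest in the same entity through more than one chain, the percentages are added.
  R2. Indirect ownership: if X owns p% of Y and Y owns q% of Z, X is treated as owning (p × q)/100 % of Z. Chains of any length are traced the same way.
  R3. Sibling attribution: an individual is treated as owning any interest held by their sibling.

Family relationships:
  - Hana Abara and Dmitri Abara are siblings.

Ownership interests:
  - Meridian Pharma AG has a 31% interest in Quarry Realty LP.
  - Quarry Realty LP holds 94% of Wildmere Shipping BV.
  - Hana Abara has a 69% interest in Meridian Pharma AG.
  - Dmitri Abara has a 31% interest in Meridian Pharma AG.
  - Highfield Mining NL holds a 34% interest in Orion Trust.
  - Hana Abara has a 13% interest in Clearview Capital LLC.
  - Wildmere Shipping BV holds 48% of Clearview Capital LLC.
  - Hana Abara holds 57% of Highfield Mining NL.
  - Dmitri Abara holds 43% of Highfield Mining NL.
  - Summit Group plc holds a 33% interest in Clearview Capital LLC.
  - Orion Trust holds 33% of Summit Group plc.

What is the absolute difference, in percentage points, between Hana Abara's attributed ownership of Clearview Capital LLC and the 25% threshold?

By sibling attribution (R3), Hana Abara is treated as also owning Dmitri Abara's interest in Meridian Pharma AG, giving 69% + 31% = 100%.
By sibling attribution (R3), Hana Abara is treated as also owning Dmitri Abara's interest in Highfield Mining NL, giving 57% + 43% = 100%.
Chain via Meridian Pharma AG → Quarry Realty LP → Wildmere Shipping BV (R2): 100% × 31% × 94% × 48% = 13.9872% of Clearview Capital LLC.
Chain via Highfield Mining NL → Orion Trust → Summit Group plc (R2): 100% × 34% × 33% × 33% = 3.7026% of Clearview Capital LLC.
Direct interest in Clearview Capital LLC: 13%.
Aggregating (R1): 13.9872% + 3.7026% + 13% = 30.6898%.
30.6898% exceeds the 25% threshold by 5.6898 percentage points.

5.6898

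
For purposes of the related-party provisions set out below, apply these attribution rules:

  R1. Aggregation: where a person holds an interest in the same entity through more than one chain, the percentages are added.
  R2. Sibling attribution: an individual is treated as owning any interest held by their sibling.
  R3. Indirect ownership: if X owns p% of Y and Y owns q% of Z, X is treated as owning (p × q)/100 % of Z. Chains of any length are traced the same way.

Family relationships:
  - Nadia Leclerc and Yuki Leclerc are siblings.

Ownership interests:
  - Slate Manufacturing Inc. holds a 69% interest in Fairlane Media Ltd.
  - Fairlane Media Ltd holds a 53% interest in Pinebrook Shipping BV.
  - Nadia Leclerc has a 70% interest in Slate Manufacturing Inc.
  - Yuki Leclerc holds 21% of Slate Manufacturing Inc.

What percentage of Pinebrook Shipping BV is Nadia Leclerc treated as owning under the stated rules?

By sibling attribution (R2), Nadia Leclerc is treated as also owning Yuki Leclerc's interest in Slate Manufacturing Inc, giving 70% + 21% = 91%.
Chain via Slate Manufacturing Inc. → Fairlane Media Ltd (R3): 91% × 69% × 53% = 33.2787% of Pinebrook Shipping BV.

33.2787%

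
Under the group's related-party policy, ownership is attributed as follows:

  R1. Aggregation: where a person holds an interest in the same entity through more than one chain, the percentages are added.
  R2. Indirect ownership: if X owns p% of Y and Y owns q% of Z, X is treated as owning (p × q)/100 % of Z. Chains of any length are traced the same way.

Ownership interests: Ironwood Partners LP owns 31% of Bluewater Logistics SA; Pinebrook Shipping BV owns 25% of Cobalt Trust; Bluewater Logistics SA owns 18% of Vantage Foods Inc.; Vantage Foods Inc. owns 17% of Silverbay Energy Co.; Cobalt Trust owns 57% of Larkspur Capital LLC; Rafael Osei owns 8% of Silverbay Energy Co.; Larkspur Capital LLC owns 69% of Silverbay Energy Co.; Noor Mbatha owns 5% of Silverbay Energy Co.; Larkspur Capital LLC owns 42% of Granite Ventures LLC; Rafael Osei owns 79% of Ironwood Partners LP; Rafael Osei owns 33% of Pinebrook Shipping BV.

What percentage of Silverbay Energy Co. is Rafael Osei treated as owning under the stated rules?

Chain via Pinebrook Shipping BV → Cobalt Trust → Larkspur Capital LLC (R2): 33% × 25% × 57% × 69% = 3.244725% of Silverbay Energy Co.
Chain via Ironwood Partners LP → Bluewater Logistics SA → Vantage Foods Inc. (R2): 79% × 31% × 18% × 17% = 0.749394% of Silverbay Energy Co.
Direct interest in Silverbay Energy Co: 8%.
Aggregating (R1): 3.244725% + 0.749394% + 8% = 11.994119%.

11.994119%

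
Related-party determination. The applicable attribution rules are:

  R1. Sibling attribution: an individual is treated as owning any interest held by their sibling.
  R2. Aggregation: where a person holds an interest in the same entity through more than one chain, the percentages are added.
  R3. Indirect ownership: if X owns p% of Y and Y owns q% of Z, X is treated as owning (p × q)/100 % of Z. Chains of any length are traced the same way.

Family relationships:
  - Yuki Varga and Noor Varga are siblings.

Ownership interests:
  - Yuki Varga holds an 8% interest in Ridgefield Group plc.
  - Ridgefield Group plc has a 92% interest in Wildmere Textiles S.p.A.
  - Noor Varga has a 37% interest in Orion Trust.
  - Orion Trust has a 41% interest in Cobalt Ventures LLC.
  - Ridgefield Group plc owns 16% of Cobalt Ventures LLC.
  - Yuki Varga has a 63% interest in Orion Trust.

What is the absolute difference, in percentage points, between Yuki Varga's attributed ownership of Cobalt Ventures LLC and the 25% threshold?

17.28

By sibling attribution (R1), Yuki Varga is treated as also owning Noor Varga's interest in Orion Trust, giving 63% + 37% = 100%.
Chain via Ridgefield Group plc (R3): 8% × 16% = 1.28% of Cobalt Ventures LLC.
Chain via Orion Trust (R3): 100% × 41% = 41% of Cobalt Ventures LLC.
Aggregating (R2): 1.28% + 41% = 42.28%.
42.28% exceeds the 25% threshold by 17.28 percentage points.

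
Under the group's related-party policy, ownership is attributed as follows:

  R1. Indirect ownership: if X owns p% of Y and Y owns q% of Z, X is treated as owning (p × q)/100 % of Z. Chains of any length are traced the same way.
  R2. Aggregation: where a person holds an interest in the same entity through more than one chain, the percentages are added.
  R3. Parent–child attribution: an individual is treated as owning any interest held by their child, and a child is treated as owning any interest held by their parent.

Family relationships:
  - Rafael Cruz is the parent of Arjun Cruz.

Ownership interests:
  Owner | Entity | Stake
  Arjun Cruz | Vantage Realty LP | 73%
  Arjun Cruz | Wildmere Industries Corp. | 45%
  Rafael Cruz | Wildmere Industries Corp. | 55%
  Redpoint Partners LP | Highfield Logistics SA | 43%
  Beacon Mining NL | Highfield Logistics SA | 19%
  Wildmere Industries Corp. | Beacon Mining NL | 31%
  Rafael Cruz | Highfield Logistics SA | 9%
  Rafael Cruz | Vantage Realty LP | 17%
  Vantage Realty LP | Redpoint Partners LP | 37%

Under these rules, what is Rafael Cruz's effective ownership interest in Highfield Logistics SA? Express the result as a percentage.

By parent–child attribution (R3), Rafael Cruz is treated as also owning Arjun Cruz's interest in Wildmere Industries Corp, giving 55% + 45% = 100%.
By parent–child attribution (R3), Rafael Cruz is treated as also owning Arjun Cruz's interest in Vantage Realty LP, giving 17% + 73% = 90%.
Chain via Wildmere Industries Corp. → Beacon Mining NL (R1): 100% × 31% × 19% = 5.89% of Highfield Logistics SA.
Chain via Vantage Realty LP → Redpoint Partners LP (R1): 90% × 37% × 43% = 14.319% of Highfield Logistics SA.
Direct interest in Highfield Logistics SA: 9%.
Aggregating (R2): 5.89% + 14.319% + 9% = 29.209%.

29.209%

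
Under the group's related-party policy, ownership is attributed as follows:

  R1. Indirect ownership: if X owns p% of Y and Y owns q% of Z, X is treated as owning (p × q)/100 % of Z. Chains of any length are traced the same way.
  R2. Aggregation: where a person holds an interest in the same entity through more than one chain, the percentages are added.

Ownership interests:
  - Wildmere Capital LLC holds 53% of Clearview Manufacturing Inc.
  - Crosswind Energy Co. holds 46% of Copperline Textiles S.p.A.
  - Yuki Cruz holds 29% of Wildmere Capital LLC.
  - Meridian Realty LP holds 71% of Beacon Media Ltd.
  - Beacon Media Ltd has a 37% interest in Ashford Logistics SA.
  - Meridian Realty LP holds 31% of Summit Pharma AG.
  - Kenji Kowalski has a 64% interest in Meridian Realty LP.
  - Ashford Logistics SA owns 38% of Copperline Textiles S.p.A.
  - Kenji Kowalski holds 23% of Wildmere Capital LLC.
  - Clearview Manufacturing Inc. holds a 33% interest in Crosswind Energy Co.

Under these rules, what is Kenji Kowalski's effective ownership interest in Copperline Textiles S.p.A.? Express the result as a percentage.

Chain via Wildmere Capital LLC → Clearview Manufacturing Inc. → Crosswind Energy Co. (R1): 23% × 53% × 33% × 46% = 1.850442% of Copperline Textiles S.p.A.
Chain via Meridian Realty LP → Beacon Media Ltd → Ashford Logistics SA (R1): 64% × 71% × 37% × 38% = 6.388864% of Copperline Textiles S.p.A.
Aggregating (R2): 1.850442% + 6.388864% = 8.239306%.

8.239306%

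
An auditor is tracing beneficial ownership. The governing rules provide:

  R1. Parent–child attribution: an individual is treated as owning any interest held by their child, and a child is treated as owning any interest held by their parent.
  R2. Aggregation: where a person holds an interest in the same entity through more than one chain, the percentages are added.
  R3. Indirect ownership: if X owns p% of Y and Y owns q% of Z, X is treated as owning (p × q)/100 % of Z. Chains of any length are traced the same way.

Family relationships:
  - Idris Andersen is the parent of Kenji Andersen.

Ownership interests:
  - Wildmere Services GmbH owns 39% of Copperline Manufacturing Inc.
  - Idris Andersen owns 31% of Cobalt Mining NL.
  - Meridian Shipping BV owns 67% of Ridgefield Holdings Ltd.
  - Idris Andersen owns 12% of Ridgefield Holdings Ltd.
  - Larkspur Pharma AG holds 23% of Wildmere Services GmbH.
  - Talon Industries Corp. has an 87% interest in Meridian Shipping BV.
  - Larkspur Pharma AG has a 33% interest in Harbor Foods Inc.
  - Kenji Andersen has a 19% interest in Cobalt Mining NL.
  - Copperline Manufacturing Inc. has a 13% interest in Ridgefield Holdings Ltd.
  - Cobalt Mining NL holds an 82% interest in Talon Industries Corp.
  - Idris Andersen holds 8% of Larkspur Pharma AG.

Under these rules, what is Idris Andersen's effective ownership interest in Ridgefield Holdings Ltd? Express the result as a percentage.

By parent–child attribution (R1), Idris Andersen is treated as also owning Kenji Andersen's interest in Cobalt Mining NL, giving 31% + 19% = 50%.
Chain via Cobalt Mining NL → Talon Industries Corp. → Meridian Shipping BV (R3): 50% × 82% × 87% × 67% = 23.8989% of Ridgefield Holdings Ltd.
Chain via Larkspur Pharma AG → Wildmere Services GmbH → Copperline Manufacturing Inc. (R3): 8% × 23% × 39% × 13% = 0.093288% of Ridgefield Holdings Ltd.
Direct interest in Ridgefield Holdings Ltd: 12%.
Aggregating (R2): 23.8989% + 0.093288% + 12% = 35.992188%.

35.992188%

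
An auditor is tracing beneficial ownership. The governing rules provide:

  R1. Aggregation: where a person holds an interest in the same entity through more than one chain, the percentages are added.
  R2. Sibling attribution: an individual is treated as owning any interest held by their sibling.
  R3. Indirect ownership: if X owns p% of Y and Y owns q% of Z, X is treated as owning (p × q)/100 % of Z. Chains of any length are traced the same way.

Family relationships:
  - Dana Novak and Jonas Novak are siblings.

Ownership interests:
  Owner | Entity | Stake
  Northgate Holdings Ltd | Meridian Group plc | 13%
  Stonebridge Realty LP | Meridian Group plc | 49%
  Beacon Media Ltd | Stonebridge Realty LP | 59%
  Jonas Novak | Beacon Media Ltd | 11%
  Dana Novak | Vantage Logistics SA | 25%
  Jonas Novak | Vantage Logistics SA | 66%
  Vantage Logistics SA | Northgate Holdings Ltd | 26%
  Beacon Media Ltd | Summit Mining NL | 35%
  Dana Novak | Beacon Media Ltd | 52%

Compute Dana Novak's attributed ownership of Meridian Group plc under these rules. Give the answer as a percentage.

By sibling attribution (R2), Dana Novak is treated as also owning Jonas Novak's interest in Vantage Logistics SA, giving 25% + 66% = 91%.
By sibling attribution (R2), Dana Novak is treated as also owning Jonas Novak's interest in Beacon Media Ltd, giving 52% + 11% = 63%.
Chain via Vantage Logistics SA → Northgate Holdings Ltd (R3): 91% × 26% × 13% = 3.0758% of Meridian Group plc.
Chain via Beacon Media Ltd → Stonebridge Realty LP (R3): 63% × 59% × 49% = 18.2133% of Meridian Group plc.
Aggregating (R1): 3.0758% + 18.2133% = 21.2891%.

21.2891%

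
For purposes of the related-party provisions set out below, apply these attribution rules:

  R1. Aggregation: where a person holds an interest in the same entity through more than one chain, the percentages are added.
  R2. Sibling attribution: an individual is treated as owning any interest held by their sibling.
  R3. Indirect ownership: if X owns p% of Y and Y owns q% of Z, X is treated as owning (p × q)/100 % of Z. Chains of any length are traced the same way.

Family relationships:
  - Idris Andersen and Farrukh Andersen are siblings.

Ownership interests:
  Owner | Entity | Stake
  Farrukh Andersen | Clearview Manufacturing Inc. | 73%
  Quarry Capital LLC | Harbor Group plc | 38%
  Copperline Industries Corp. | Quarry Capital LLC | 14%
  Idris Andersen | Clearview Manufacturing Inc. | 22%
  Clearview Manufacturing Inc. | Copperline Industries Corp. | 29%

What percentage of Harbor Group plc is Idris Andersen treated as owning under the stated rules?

1.46566%

By sibling attribution (R2), Idris Andersen is treated as also owning Farrukh Andersen's interest in Clearview Manufacturing Inc, giving 22% + 73% = 95%.
Chain via Clearview Manufacturing Inc. → Copperline Industries Corp. → Quarry Capital LLC (R3): 95% × 29% × 14% × 38% = 1.46566% of Harbor Group plc.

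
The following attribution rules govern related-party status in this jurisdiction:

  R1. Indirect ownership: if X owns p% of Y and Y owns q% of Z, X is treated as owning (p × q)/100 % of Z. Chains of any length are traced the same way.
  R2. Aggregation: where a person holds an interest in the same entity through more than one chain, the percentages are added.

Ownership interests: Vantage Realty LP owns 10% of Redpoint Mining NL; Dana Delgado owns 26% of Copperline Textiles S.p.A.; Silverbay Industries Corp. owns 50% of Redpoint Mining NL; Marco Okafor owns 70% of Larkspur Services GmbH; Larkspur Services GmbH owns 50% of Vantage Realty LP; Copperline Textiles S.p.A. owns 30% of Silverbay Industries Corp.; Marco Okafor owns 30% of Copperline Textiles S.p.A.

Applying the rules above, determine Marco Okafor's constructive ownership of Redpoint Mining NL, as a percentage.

Chain via Larkspur Services GmbH → Vantage Realty LP (R1): 70% × 50% × 10% = 3.5% of Redpoint Mining NL.
Chain via Copperline Textiles S.p.A. → Silverbay Industries Corp. (R1): 30% × 30% × 50% = 4.5% of Redpoint Mining NL.
Aggregating (R2): 3.5% + 4.5% = 8%.

8%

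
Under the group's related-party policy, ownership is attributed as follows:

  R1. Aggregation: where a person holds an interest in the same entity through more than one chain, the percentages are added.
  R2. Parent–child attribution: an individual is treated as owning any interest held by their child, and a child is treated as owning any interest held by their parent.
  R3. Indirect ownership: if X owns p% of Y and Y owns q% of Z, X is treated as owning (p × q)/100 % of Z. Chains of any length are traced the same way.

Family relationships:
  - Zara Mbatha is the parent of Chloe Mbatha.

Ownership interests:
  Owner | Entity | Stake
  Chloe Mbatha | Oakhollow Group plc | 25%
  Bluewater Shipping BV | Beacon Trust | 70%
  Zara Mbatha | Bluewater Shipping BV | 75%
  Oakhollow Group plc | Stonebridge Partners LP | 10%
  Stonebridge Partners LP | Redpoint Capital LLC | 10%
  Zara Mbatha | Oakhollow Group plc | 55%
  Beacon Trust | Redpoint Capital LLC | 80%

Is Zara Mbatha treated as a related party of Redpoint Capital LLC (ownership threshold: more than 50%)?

No

By parent–child attribution (R2), Zara Mbatha is treated as also owning Chloe Mbatha's interest in Oakhollow Group plc, giving 55% + 25% = 80%.
Chain via Bluewater Shipping BV → Beacon Trust (R3): 75% × 70% × 80% = 42% of Redpoint Capital LLC.
Chain via Oakhollow Group plc → Stonebridge Partners LP (R3): 80% × 10% × 10% = 0.8% of Redpoint Capital LLC.
Aggregating (R1): 42% + 0.8% = 42.8%.
42.8% does not exceed the 50% threshold, so Zara is not a related party to Redpoint Capital LLC.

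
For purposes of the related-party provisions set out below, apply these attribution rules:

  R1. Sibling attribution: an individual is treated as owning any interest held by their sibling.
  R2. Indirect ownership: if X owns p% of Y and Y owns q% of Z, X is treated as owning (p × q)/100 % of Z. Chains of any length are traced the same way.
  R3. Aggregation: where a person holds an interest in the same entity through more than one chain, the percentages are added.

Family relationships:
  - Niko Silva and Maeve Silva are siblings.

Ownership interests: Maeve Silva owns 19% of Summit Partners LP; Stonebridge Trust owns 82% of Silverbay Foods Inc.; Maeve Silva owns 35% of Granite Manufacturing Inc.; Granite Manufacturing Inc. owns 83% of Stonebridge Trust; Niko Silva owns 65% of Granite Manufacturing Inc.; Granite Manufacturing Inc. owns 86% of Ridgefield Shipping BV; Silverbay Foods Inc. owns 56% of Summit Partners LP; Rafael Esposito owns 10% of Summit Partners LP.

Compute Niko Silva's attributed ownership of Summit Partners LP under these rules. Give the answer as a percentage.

57.1136%

By sibling attribution (R1), Niko Silva is treated as also owning Maeve Silva's interest in Granite Manufacturing Inc, giving 65% + 35% = 100%.
By sibling attribution (R1), Niko Silva is treated as owning Maeve Silva's 19% interest in Summit Partners LP.
Chain via Granite Manufacturing Inc. → Stonebridge Trust → Silverbay Foods Inc. (R2): 100% × 83% × 82% × 56% = 38.1136% of Summit Partners LP.
Direct interest in Summit Partners LP: 19%.
Aggregating (R3): 38.1136% + 19% = 57.1136%.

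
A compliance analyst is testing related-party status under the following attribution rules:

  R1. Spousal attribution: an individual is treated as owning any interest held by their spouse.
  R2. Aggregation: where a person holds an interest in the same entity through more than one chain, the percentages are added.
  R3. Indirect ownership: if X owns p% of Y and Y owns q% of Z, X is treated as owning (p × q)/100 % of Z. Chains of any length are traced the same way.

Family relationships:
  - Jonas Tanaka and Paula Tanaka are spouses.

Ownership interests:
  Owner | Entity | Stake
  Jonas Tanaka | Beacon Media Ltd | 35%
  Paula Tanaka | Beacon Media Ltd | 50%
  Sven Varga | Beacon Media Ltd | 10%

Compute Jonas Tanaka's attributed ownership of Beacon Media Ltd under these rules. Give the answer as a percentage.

By spousal attribution (R1), Jonas Tanaka is treated as also owning Paula Tanaka's interest in Beacon Media Ltd, giving 35% + 50% = 85%.
Direct interest in Beacon Media Ltd: 85%.

85%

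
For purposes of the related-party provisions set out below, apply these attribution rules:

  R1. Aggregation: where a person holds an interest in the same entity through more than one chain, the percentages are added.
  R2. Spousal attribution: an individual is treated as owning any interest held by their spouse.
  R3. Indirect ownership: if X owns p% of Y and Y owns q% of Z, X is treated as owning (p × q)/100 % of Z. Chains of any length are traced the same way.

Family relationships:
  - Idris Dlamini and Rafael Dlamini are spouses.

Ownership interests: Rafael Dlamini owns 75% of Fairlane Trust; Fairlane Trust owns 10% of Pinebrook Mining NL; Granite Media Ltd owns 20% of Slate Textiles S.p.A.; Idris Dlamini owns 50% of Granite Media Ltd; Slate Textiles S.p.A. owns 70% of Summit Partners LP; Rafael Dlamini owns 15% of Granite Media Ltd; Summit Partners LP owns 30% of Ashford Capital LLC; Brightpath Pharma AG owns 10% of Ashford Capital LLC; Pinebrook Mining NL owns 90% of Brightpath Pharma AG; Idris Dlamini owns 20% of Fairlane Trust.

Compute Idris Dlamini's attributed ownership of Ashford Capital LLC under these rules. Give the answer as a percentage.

3.585%

By spousal attribution (R2), Idris Dlamini is treated as also owning Rafael Dlamini's interest in Granite Media Ltd, giving 50% + 15% = 65%.
By spousal attribution (R2), Idris Dlamini is treated as also owning Rafael Dlamini's interest in Fairlane Trust, giving 20% + 75% = 95%.
Chain via Granite Media Ltd → Slate Textiles S.p.A. → Summit Partners LP (R3): 65% × 20% × 70% × 30% = 2.73% of Ashford Capital LLC.
Chain via Fairlane Trust → Pinebrook Mining NL → Brightpath Pharma AG (R3): 95% × 10% × 90% × 10% = 0.855% of Ashford Capital LLC.
Aggregating (R1): 2.73% + 0.855% = 3.585%.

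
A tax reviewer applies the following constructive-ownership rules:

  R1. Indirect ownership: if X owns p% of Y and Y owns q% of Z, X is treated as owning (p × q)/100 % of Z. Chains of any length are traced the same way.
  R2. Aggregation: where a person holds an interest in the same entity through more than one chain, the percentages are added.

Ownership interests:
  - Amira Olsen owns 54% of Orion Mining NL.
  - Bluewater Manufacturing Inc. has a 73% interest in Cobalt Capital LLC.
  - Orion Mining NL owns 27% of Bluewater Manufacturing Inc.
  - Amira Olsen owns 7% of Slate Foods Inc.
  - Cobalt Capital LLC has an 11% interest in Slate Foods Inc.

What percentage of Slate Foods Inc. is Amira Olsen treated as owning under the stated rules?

Chain via Orion Mining NL → Bluewater Manufacturing Inc. → Cobalt Capital LLC (R1): 54% × 27% × 73% × 11% = 1.170774% of Slate Foods Inc.
Direct interest in Slate Foods Inc: 7%.
Aggregating (R2): 1.170774% + 7% = 8.170774%.

8.170774%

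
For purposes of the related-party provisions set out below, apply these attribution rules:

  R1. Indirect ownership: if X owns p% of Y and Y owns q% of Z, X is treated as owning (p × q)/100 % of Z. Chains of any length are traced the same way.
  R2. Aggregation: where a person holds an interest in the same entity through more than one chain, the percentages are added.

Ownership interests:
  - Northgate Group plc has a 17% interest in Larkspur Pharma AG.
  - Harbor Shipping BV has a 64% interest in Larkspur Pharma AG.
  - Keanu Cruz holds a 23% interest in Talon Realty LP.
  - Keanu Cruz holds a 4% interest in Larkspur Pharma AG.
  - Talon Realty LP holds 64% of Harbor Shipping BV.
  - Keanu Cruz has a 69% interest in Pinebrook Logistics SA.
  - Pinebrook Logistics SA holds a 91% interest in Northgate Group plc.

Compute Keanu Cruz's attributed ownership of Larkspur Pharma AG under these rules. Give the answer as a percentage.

24.0951%

Chain via Pinebrook Logistics SA → Northgate Group plc (R1): 69% × 91% × 17% = 10.6743% of Larkspur Pharma AG.
Chain via Talon Realty LP → Harbor Shipping BV (R1): 23% × 64% × 64% = 9.4208% of Larkspur Pharma AG.
Direct interest in Larkspur Pharma AG: 4%.
Aggregating (R2): 10.6743% + 9.4208% + 4% = 24.0951%.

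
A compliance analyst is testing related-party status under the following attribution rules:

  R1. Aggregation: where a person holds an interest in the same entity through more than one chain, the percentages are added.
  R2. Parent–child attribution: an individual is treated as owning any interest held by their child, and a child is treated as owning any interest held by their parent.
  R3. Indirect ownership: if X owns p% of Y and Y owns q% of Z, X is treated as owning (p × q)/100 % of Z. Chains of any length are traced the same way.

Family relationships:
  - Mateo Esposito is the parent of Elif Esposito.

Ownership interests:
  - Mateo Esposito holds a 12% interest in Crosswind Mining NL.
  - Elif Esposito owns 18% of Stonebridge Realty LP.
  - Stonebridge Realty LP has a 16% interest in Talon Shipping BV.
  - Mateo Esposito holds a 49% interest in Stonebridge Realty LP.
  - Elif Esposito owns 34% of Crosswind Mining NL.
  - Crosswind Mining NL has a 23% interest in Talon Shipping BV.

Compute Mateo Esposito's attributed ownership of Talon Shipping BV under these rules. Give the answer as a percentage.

21.3%

By parent–child attribution (R2), Mateo Esposito is treated as also owning Elif Esposito's interest in Crosswind Mining NL, giving 12% + 34% = 46%.
By parent–child attribution (R2), Mateo Esposito is treated as also owning Elif Esposito's interest in Stonebridge Realty LP, giving 49% + 18% = 67%.
Chain via Crosswind Mining NL (R3): 46% × 23% = 10.58% of Talon Shipping BV.
Chain via Stonebridge Realty LP (R3): 67% × 16% = 10.72% of Talon Shipping BV.
Aggregating (R1): 10.58% + 10.72% = 21.3%.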